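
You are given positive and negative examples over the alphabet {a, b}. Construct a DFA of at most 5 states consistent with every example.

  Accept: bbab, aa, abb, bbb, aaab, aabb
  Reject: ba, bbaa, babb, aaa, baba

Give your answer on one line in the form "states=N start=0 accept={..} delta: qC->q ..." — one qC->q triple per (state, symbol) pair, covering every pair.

states=5 start=0 accept={0,2,4} delta: 0a->1 0b->2 1a->0 1b->0 2a->3 2b->2 3a->1 3b->4 4a->1 4b->1

State merging on the prefix tree: take the shortest (then alphabetical) example prefix whose next move is undefined and point that move at state 0, else 1, else 2, ...; a target is out if some Accept/Reject pair would then sit in one state with the same input left (inseparable). If every existing state is out, open a new one.
a: 0a undefined. 0a->0: no, aa/aaa meet in 0. Open state 1: 0a->1.
b: 0b undefined. 0b->0: no, aa/bbaa meet in 1 with "a" left. 0b->1: no, aa/ba meet in 1 with "a" left. Open state 2: 0b->2.
aa: 1a undefined. 1a->0: ok.
ab: 1b undefined. 1b->0: ok.
ba: 2a undefined. 2a->0: no, aa/ba meet in 0. 2a->1: no, abb/babb meet in 2. 2a->2: no, abb/ba meet in 2. Open state 3: 2a->3.
bb: 2b undefined. 2b->0: no, bbab/bbaa meet in 0. 2b->1: no, aabb/bbaa meet in 1. 2b->2: ok.
bab: 3b undefined. 3b->0: no, abb/babb meet in 2. 3b->1: no, bbab/aaa meet in 1. 3b->2: no, bbab/babb meet in 2. 3b->3: no, bbab/ba meet in 3. Open state 4: 3b->4.
baba: 4a undefined. 4a->0: no, aa/baba meet in 0. 4a->1: ok.
babb: 4b undefined. 4b->0: no, aa/babb meet in 0. 4b->1: ok.
bbaa: 3a undefined. 3a->0: no, aa/bbaa meet in 0. 3a->1: ok.
All examples now run through 5 states with every (state, symbol) defined. Accept strings end in {0,2,4}, Reject strings end in {1,3}; accept={0,2,4}.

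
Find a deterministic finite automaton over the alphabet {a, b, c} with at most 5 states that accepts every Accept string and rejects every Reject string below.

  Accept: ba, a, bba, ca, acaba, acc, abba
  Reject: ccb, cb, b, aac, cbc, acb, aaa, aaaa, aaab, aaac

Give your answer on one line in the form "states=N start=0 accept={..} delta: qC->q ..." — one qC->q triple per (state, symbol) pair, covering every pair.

Grow the machine one transition at a time. Run the examples from 0; the earliest place one falls off (shortest prefix, ties alphabetical) gets sent to the lowest-numbered state that keeps every Accept/Reject pair distinguishable — a pair clashes when both reach the same state with identical unread suffix — and to a fresh state only if none does.
a: 0a undefined. 0a->0: no, a/aaa meet in 0. Open state 1: 0a->1.
b: 0b undefined. 0b->0: ok.
c: 0c undefined. 0c->0: ok.
aa: 1a undefined. 1a->0: no, ba/aaa meet in 1. 1a->1: no, ba/aaa meet in 1. Open state 2: 1a->2.
ab: 1b undefined. 1b->0: ok.
ac: 1c undefined. 1c->0: no, acc/ccb meet in 0. 1c->1: ok.
aaa: 2a undefined. 2a->0: no, ba/aaaa meet in 1. 2a->1: no, ba/aaa meet in 1. 2a->2: ok.
aac: 2c undefined. 2c->0: ok.
aaab: 2b undefined. 2b->0: ok.
All examples now run through 3 states with every (state, symbol) defined. Accept strings end in {1}, Reject strings end in {0,2}; accept={1}.

states=3 start=0 accept={1} delta: 0a->1 0b->0 0c->0 1a->2 1b->0 1c->1 2a->2 2b->0 2c->0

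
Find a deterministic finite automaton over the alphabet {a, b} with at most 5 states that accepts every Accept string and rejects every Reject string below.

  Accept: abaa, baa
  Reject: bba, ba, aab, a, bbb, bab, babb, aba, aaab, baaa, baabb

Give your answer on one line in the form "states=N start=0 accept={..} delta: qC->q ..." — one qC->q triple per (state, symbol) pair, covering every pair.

states=4 start=0 accept={3} delta: 0a->0 0b->1 1a->2 1b->0 2a->3 2b->0 3a->0 3b->0

Fold the examples into a partial DFA from state 0: repeatedly fix the first undefined (state, symbol) met by the shortest-then-alphabetical prefix, trying targets in increasing order and rejecting any under which an Accept and a Reject string meet in one state with the same remainder; add a state when all current targets are rejected. Accepting states are where Accept strings end.
a: 0a undefined. 0a->0: ok.
b: 0b undefined. 0b->0: no, abaa/bba meet in 0. Open state 1: 0b->1.
ba: 1a undefined. 1a->0: no, abaa/ba meet in 0. 1a->1: no, abaa/ba meet in 1. Open state 2: 1a->2.
bb: 1b undefined. 1b->0: ok.
baa: 2a undefined. 2a->0: no, abaa/bba meet in 0. 2a->1: no, abaa/aab meet in 1. 2a->2: no, abaa/ba meet in 2. Open state 3: 2a->3.
bab: 2b undefined. 2b->0: ok.
baaa: 3a undefined. 3a->0: ok.
baab: 3b undefined. 3b->0: ok.
All examples now run through 4 states with every (state, symbol) defined. Accept strings end in {3}, Reject strings end in {0,1,2}; accept={3}.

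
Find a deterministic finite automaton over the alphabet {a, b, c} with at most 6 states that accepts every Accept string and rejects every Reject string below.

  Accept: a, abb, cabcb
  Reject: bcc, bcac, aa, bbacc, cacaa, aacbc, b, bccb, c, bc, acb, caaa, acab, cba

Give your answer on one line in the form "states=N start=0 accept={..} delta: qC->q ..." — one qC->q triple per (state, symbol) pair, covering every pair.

states=4 start=0 accept={1} delta: 0a->1 0b->0 0c->2 1a->0 1b->1 1c->2 2a->2 2b->3 2c->0 3a->0 3b->1 3c->3

Grow the machine one transition at a time. Run the examples from 0; the earliest place one falls off (shortest prefix, ties alphabetical) gets sent to the lowest-numbered state that keeps every Accept/Reject pair distinguishable — a pair clashes when both reach the same state with identical unread suffix — and to a fresh state only if none does.
a: 0a undefined. 0a->0: no, a/aa meet in 0. Open state 1: 0a->1.
b: 0b undefined. 0b->0: ok.
c: 0c undefined. 0c->0: no, a/cba meet in 1. 0c->1: no, a/c meet in 1. Open state 2: 0c->2.
aa: 1a undefined. 1a->0: ok.
ab: 1b undefined. 1b->0: no, abb/aa meet in 0. 1b->1: ok.
ac: 1c undefined. 1c->0: no, a/acab meet in 1. 1c->1: no, a/bbacc meet in 1. 1c->2: ok.
ca: 2a undefined. 2a->0: no, a/cacaa meet in 1. 2a->1: no, a/caaa meet in 1. 2a->2: ok.
cb: 2b undefined. 2b->0: no, a/cba meet in 1. 2b->1: no, a/acb meet in 1. 2b->2: no, cabcb/bccb meet in 2 with "cb" left. Open state 3: 2b->3.
bcc: 2c undefined. 2c->0: ok.
cba: 3a undefined. 3a->0: ok.
cabc: 3c undefined. 3c->0: no, cabcb/bcc meet in 0. 3c->1: no, a/aacbc meet in 1. 3c->2: no, cabcb/acb meet in 3. 3c->3: ok.
cabcb: 3b undefined. 3b->0: no, cabcb/bcc meet in 0. 3b->1: ok.
All examples now run through 4 states with every (state, symbol) defined. Accept strings end in {1}, Reject strings end in {0,2,3}; accept={1}.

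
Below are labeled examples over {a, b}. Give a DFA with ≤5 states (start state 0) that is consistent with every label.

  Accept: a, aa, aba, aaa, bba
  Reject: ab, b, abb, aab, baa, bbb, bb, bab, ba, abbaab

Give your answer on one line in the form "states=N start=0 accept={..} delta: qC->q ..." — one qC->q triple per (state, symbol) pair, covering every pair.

states=4 start=0 accept={0,1} delta: 0a->1 0b->2 1a->0 1b->3 2a->2 2b->3 3a->0 3b->2

Grow the machine one transition at a time. Run the examples from 0; the earliest place one falls off (shortest prefix, ties alphabetical) gets sent to the lowest-numbered state that keeps every Accept/Reject pair distinguishable — a pair clashes when both reach the same state with identical unread suffix — and to a fresh state only if none does.
a: 0a undefined. 0a->0: no, aba/ba meet in 0 with "ba" left. Open state 1: 0a->1.
b: 0b undefined. 0b->0: no, a/ba meet in 1. 0b->1: no, a/b meet in 1. Open state 2: 0b->2.
aa: 1a undefined. 1a->0: ok.
ab: 1b undefined. 1b->0: no, aa/ab meet in 0. 1b->1: no, a/ab meet in 1. 1b->2: no, aba/ba meet in 2 with "a" left. Open state 3: 1b->3.
ba: 2a undefined. 2a->0: no, a/baa meet in 1. 2a->1: no, a/ba meet in 1. 2a->2: ok.
bb: 2b undefined. 2b->0: no, aa/bb meet in 0. 2b->1: no, a/bb meet in 1. 2b->2: no, bba/b meet in 2. 2b->3: ok.
aba: 3a undefined. 3a->0: ok.
abb: 3b undefined. 3b->0: no, aa/abb meet in 0. 3b->1: no, a/abb meet in 1. 3b->2: ok.
All examples now run through 4 states with every (state, symbol) defined. Accept strings end in {0,1}, Reject strings end in {2,3}; accept={0,1}.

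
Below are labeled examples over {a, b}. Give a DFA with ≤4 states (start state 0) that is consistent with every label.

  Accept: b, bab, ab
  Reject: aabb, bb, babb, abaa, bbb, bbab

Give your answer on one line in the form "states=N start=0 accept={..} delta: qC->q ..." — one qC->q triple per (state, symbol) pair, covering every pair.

states=3 start=0 accept={1} delta: 0a->0 0b->1 1a->0 1b->2 2a->1 2b->0

Grow the machine one transition at a time. Run the examples from 0; the earliest place one falls off (shortest prefix, ties alphabetical) gets sent to the lowest-numbered state that keeps every Accept/Reject pair distinguishable — a pair clashes when both reach the same state with identical unread suffix — and to a fresh state only if none does.
a: 0a undefined. 0a->0: ok.
b: 0b undefined. 0b->0: no, b/aabb meet in 0. Open state 1: 0b->1.
ba: 1a undefined. 1a->0: ok.
bb: 1b undefined. 1b->0: no, b/bbb meet in 1. 1b->1: no, b/aabb meet in 1. Open state 2: 1b->2.
bba: 2a undefined. 2a->0: no, b/bbab meet in 1. 2a->1: ok.
bbb: 2b undefined. 2b->0: ok.
All examples now run through 3 states with every (state, symbol) defined. Accept strings end in {1}, Reject strings end in {0,2}; accept={1}.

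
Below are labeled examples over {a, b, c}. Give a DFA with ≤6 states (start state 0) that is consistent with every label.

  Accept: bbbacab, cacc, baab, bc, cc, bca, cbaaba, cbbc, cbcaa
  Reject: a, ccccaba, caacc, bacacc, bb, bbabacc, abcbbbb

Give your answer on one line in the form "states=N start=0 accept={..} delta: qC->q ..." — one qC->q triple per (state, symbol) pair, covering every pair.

Grow the machine one transition at a time. Run the examples from 0; the earliest place one falls off (shortest prefix, ties alphabetical) gets sent to the lowest-numbered state that keeps every Accept/Reject pair distinguishable — a pair clashes when both reach the same state with identical unread suffix — and to a fresh state only if none does.
a: 0a undefined. 0a->0: ok.
b: 0b undefined. 0b->0: no, cacc/bacacc meet in 0 with "cacc" left. Open state 1: 0b->1.
c: 0c undefined. 0c->0: no, cacc/a meet in 0. 0c->1: ok.
ba: 1a undefined. 1a->0: no, cacc/caacc meet in 1 with "c" left. 1a->1: no, cacc/caacc meet in 1 with "cc" left. Open state 2: 1a->2.
bb: 1b undefined. 1b->0: no, cacc/bbabacc meet in 2 with "cc" left. 1b->1: ok.
bc: 1c undefined. 1c->0: no, bc/a meet in 0. 1c->1: no, bc/bb meet in 1. 1c->2: ok.
baa: 2a undefined. 2a->0: no, baab/bb meet in 1. 2a->1: no, baab/bb meet in 1. 2a->2: no, cacc/caacc meet in 2 with "cc" left. Open state 3: 2a->3.
bac: 2c undefined. 2c->0: no, bbbacab/bb meet in 1. 2c->1: no, cacc/bacacc meet in 2. 2c->2: no, cbaaba/ccccaba meet in 3 with "ba" left. 2c->3: ok.
abcb: 2b undefined. 2b->0: no, bc/bbabacc meet in 2. 2b->1: no, cacc/bbabacc meet in 3 with "c" left. 2b->2: no, bc/abcbbbb meet in 2. 2b->3: ok.
baab: 3b undefined. 3b->0: no, baab/a meet in 0. 3b->1: no, baab/bb meet in 1. 3b->2: no, baab/abcbbbb meet in 2. 3b->3: no, baab/abcbbbb meet in 3. Open state 4: 3b->4.
baca: 3a undefined. 3a->0: no, bbbacab/bb meet in 1. 3a->1: no, bbbacab/bb meet in 1. 3a->2: no, cacc/bacacc meet in 3 with "c" left. 3a->3: ok.
caac: 3c undefined. 3c->0: no, cacc/a meet in 0. 3c->1: no, cacc/bb meet in 1. 3c->2: no, bca/caacc meet in 3. 3c->3: no, cacc/caacc meet in 3. 3c->4: ok.
caacc: 4c undefined. 4c->0: ok.
cccca: 4a undefined. 4a->0: no, bc/ccccaba meet in 2. 4a->1: no, bc/ccccaba meet in 2. 4a->2: no, bca/ccccaba meet in 3. 4a->3: no, bca/ccccaba meet in 3. 4a->4: ok.
abcbbb: 4b undefined. 4b->0: ok.
All examples now run through 5 states with every (state, symbol) defined. Accept strings end in {2,3,4}, Reject strings end in {0,1}; accept={2,3,4}.

states=5 start=0 accept={2,3,4} delta: 0a->0 0b->1 0c->1 1a->2 1b->1 1c->2 2a->3 2b->3 2c->3 3a->3 3b->4 3c->4 4a->4 4b->0 4c->0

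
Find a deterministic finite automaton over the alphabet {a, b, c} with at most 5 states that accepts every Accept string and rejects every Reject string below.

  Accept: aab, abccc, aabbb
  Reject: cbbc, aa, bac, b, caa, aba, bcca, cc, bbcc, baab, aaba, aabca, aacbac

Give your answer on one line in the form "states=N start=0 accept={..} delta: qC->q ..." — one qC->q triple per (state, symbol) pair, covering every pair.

states=5 start=0 accept={3} delta: 0a->1 0b->1 0c->0 1a->2 1b->1 1c->2 2a->0 2b->3 2c->4 3a->0 3b->2 3c->0 4a->0 4b->0 4c->3

Grow the machine one transition at a time. Run the examples from 0; the earliest place one falls off (shortest prefix, ties alphabetical) gets sent to the lowest-numbered state that keeps every Accept/Reject pair distinguishable — a pair clashes when both reach the same state with identical unread suffix — and to a fresh state only if none does.
a: 0a undefined. 0a->0: no, aab/b meet in 0 with "b" left. Open state 1: 0a->1.
b: 0b undefined. 0b->0: no, aab/baab meet in 1 with "ab" left. 0b->1: ok.
c: 0c undefined. 0c->0: ok.
aa: 1a undefined. 1a->0: no, aab/b meet in 1. 1a->1: no, aab/baab meet in 1 with "b" left. Open state 2: 1a->2.
ab: 1b undefined. 1b->0: no, abccc/cbbc meet in 0. 1b->1: ok.
bc: 1c undefined. 1c->0: no, abccc/cbbc meet in 0. 1c->1: no, abccc/cbbc meet in 1. 1c->2: ok.
aab: 2b undefined. 2b->0: no, aab/cc meet in 0. 2b->1: no, aab/b meet in 1. 2b->2: no, aab/cbbc meet in 2. Open state 3: 2b->3.
aac: 2c undefined. 2c->0: no, abccc/bac meet in 0. 2c->1: no, abccc/cbbc meet in 2. 2c->2: no, abccc/cbbc meet in 2. 2c->3: no, aab/bac meet in 3. Open state 4: 2c->4.
baa: 2a undefined. 2a->0: ok.
aaba: 3a undefined. 3a->0: ok.
aabb: 3b undefined. 3b->0: no, aabbb/b meet in 1. 3b->1: no, aabbb/b meet in 1. 3b->2: ok.
aabc: 3c undefined. 3c->0: ok.
aacb: 4b undefined. 4b->0: ok.
bcca: 4a undefined. 4a->0: ok.
abccc: 4c undefined. 4c->0: no, abccc/bcca meet in 0. 4c->1: no, abccc/b meet in 1. 4c->2: no, abccc/cbbc meet in 2. 4c->3: ok.
All examples now run through 5 states with every (state, symbol) defined. Accept strings end in {3}, Reject strings end in {0,1,2,4}; accept={3}.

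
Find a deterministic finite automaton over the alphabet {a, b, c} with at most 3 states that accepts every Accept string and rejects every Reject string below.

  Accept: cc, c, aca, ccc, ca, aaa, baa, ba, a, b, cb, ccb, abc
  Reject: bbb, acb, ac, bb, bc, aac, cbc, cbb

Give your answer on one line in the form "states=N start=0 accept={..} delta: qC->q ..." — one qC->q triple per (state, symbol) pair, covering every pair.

Fold the examples into a partial DFA from state 0: repeatedly fix the first undefined (state, symbol) met by the shortest-then-alphabetical prefix, trying targets in increasing order and rejecting any under which an Accept and a Reject string meet in one state with the same remainder; add a state when all current targets are rejected. Accepting states are where Accept strings end.
a: 0a undefined. 0a->0: no, c/ac meet in 0 with "c" left. Open state 1: 0a->1.
b: 0b undefined. 0b->0: no, c/bc meet in 0 with "c" left. 0b->1: ok.
c: 0c undefined. 0c->0: ok.
aa: 1a undefined. 1a->0: no, cc/aac meet in 0. 1a->1: ok.
ab: 1b undefined. 1b->0: no, cc/bb meet in 0. 1b->1: no, ca/bbb meet in 1. Open state 2: 1b->2.
ac: 1c undefined. 1c->0: no, cc/ac meet in 0. 1c->1: no, aca/ac meet in 1. 1c->2: ok.
abc: 2c undefined. 2c->0: ok.
aca: 2a undefined. 2a->0: ok.
acb: 2b undefined. 2b->0: no, cc/bbb meet in 0. 2b->1: no, ca/bbb meet in 1. 2b->2: ok.
All examples now run through 3 states with every (state, symbol) defined. Accept strings end in {0,1}, Reject strings end in {2}; accept={0,1}.

states=3 start=0 accept={0,1} delta: 0a->1 0b->1 0c->0 1a->1 1b->2 1c->2 2a->0 2b->2 2c->0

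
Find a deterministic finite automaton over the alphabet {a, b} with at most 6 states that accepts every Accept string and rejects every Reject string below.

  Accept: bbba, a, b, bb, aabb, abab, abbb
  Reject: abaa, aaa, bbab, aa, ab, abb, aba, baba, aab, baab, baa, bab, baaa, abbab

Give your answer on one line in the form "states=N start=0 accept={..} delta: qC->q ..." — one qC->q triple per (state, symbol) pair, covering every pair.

Grow the machine one transition at a time. Run the examples from 0; the earliest place one falls off (shortest prefix, ties alphabetical) gets sent to the lowest-numbered state that keeps every Accept/Reject pair distinguishable — a pair clashes when both reach the same state with identical unread suffix — and to a fresh state only if none does.
a: 0a undefined. 0a->0: no, a/aaa meet in 0. Open state 1: 0a->1.
b: 0b undefined. 0b->0: ok.
aa: 1a undefined. 1a->0: no, bbba/aaa meet in 1. 1a->1: no, bbba/aaa meet in 1. Open state 2: 1a->2.
ab: 1b undefined. 1b->0: no, bbba/aba meet in 1. 1b->1: no, bbba/bbab meet in 1. 1b->2: ok.
aaa: 2a undefined. 2a->0: no, bbba/abaa meet in 1. 2a->1: no, bbba/aaa meet in 1. 2a->2: no, abab/abb meet in 2 with "b" left. Open state 3: 2a->3.
aab: 2b undefined. 2b->0: no, b/abb meet in 0. 2b->1: no, bbba/abb meet in 1. 2b->2: no, aabb/bbab meet in 2. 2b->3: ok.
aabb: 3b undefined. 3b->0: ok.
abaa: 3a undefined. 3a->0: no, b/abaa meet in 0. 3a->1: no, bbba/abaa meet in 1. 3a->2: ok.
All examples now run through 4 states with every (state, symbol) defined. Accept strings end in {0,1}, Reject strings end in {2,3}; accept={0,1}.

states=4 start=0 accept={0,1} delta: 0a->1 0b->0 1a->2 1b->2 2a->3 2b->3 3a->2 3b->0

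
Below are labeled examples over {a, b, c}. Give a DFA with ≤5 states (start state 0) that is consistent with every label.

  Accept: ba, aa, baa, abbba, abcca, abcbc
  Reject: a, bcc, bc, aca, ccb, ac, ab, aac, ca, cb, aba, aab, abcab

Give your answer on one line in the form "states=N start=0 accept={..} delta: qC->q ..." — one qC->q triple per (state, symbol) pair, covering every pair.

states=5 start=0 accept={2,4} delta: 0a->1 0b->1 0c->0 1a->2 1b->3 1c->0 2a->2 2b->0 2c->0 3a->0 3b->0 3c->4 4a->0 4b->3 4c->1

Fold the examples into a partial DFA from state 0: repeatedly fix the first undefined (state, symbol) met by the shortest-then-alphabetical prefix, trying targets in increasing order and rejecting any under which an Accept and a Reject string meet in one state with the same remainder; add a state when all current targets are rejected. Accepting states are where Accept strings end.
a: 0a undefined. 0a->0: no, ba/aba meet in 0 with "ba" left. Open state 1: 0a->1.
b: 0b undefined. 0b->0: no, ba/a meet in 1. 0b->1: ok.
c: 0c undefined. 0c->0: ok.
aa: 1a undefined. 1a->0: no, ba/aac meet in 0. 1a->1: no, ba/a meet in 1. Open state 2: 1a->2.
ab: 1b undefined. 1b->0: no, abbba/a meet in 1. 1b->1: no, ba/aba meet in 2. 1b->2: no, ba/ab meet in 2. Open state 3: 1b->3.
ac: 1c undefined. 1c->0: ok.
aab: 2b undefined. 2b->0: ok.
aac: 2c undefined. 2c->0: ok.
aba: 3a undefined. 3a->0: ok.
abb: 3b undefined. 3b->0: ok.
abc: 3c undefined. 3c->0: no, abcca/a meet in 1. 3c->1: no, abcca/a meet in 1. 3c->2: no, abcca/a meet in 1. 3c->3: no, abcca/bcc meet in 0. Open state 4: 3c->4.
baa: 2a undefined. 2a->0: no, baa/bcc meet in 0. 2a->1: no, baa/a meet in 1. 2a->2: ok.
abca: 4a undefined. 4a->0: ok.
abcb: 4b undefined. 4b->0: no, abcbc/bcc meet in 0. 4b->1: no, abcbc/bcc meet in 0. 4b->2: no, abcbc/bcc meet in 0. 4b->3: ok.
abcc: 4c undefined. 4c->0: no, abcca/a meet in 1. 4c->1: ok.
All examples now run through 5 states with every (state, symbol) defined. Accept strings end in {2,4}, Reject strings end in {0,1,3}; accept={2,4}.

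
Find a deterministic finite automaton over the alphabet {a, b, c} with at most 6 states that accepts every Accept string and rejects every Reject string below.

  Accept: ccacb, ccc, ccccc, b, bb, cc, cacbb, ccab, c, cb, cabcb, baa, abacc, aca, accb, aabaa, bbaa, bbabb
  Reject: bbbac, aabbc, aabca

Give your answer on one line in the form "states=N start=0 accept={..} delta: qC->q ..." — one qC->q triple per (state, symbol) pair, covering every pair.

states=4 start=0 accept={0,1,2} delta: 0a->0 0b->1 0c->0 1a->0 1b->2 1c->3 2a->0 2b->3 2c->3 3a->3 3b->0 3c->3

Grow the machine one transition at a time. Run the examples from 0; the earliest place one falls off (shortest prefix, ties alphabetical) gets sent to the lowest-numbered state that keeps every Accept/Reject pair distinguishable — a pair clashes when both reach the same state with identical unread suffix — and to a fresh state only if none does.
a: 0a undefined. 0a->0: ok.
b: 0b undefined. 0b->0: no, c/bbbac meet in 0 with "c" left. Open state 1: 0b->1.
c: 0c undefined. 0c->0: ok.
ba: 1a undefined. 1a->0: ok.
bb: 1b undefined. 1b->0: no, ccc/bbbac meet in 0. 1b->1: no, ccc/bbbac meet in 0. Open state 2: 1b->2.
bba: 2a undefined. 2a->0: ok.
bbb: 2b undefined. 2b->0: no, ccc/bbbac meet in 0. 2b->1: no, ccc/bbbac meet in 0. 2b->2: no, ccc/bbbac meet in 0. Open state 3: 2b->3.
aabc: 1c undefined. 1c->0: no, ccc/aabca meet in 0. 1c->1: no, ccc/aabca meet in 0. 1c->2: no, ccc/aabca meet in 0. 1c->3: ok.
bbba: 3a undefined. 3a->0: no, ccc/bbbac meet in 0. 3a->1: no, ccacb/aabca meet in 1. 3a->2: no, bb/aabca meet in 2. 3a->3: ok.
aabbc: 2c undefined. 2c->0: no, ccc/aabbc meet in 0. 2c->1: no, ccacb/aabbc meet in 1. 2c->2: no, bb/aabbc meet in 2. 2c->3: ok.
bbbac: 3c undefined. 3c->0: no, ccc/bbbac meet in 0. 3c->1: no, ccacb/bbbac meet in 1. 3c->2: no, bb/bbbac meet in 2. 3c->3: ok.
cabcb: 3b undefined. 3b->0: ok.
All examples now run through 4 states with every (state, symbol) defined. Accept strings end in {0,1,2}, Reject strings end in {3}; accept={0,1,2}.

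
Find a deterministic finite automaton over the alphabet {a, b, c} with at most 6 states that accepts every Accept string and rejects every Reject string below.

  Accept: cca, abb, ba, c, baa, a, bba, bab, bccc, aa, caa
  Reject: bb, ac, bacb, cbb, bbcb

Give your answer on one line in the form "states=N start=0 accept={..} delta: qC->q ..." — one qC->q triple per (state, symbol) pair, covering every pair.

states=3 start=0 accept={1,2} delta: 0a->1 0b->0 0c->2 1a->1 1b->1 1c->0 2a->0 2b->0 2c->0

Fold the examples into a partial DFA from state 0: repeatedly fix the first undefined (state, symbol) met by the shortest-then-alphabetical prefix, trying targets in increasing order and rejecting any under which an Accept and a Reject string meet in one state with the same remainder; add a state when all current targets are rejected. Accepting states are where Accept strings end.
a: 0a undefined. 0a->0: no, abb/bb meet in 0 with "bb" left. Open state 1: 0a->1.
b: 0b undefined. 0b->0: ok.
c: 0c undefined. 0c->0: no, c/bb meet in 0. 0c->1: no, abb/cbb meet in 1 with "bb" left. Open state 2: 0c->2.
aa: 1a undefined. 1a->0: no, baa/bb meet in 0. 1a->1: ok.
ab: 1b undefined. 1b->0: no, abb/bb meet in 0. 1b->1: ok.
ac: 1c undefined. 1c->0: ok.
ca: 2a undefined. 2a->0: ok.
cb: 2b undefined. 2b->0: ok.
cc: 2c undefined. 2c->0: ok.
All examples now run through 3 states with every (state, symbol) defined. Accept strings end in {1,2}, Reject strings end in {0}; accept={1,2}.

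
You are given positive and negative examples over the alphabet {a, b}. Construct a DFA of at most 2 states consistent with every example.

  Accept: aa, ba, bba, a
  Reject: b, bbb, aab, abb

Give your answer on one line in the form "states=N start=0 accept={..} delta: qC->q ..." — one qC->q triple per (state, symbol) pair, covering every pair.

states=2 start=0 accept={0} delta: 0a->0 0b->1 1a->0 1b->1

State merging on the prefix tree: take the shortest (then alphabetical) example prefix whose next move is undefined and point that move at state 0, else 1, else 2, ...; a target is out if some Accept/Reject pair would then sit in one state with the same input left (inseparable). If every existing state is out, open a new one.
a: 0a undefined. 0a->0: ok.
b: 0b undefined. 0b->0: no, aa/b meet in 0. Open state 1: 0b->1.
ba: 1a undefined. 1a->0: ok.
bb: 1b undefined. 1b->0: no, aa/abb meet in 0. 1b->1: ok.
All examples now run through 2 states with every (state, symbol) defined. Accept strings end in {0}, Reject strings end in {1}; accept={0}.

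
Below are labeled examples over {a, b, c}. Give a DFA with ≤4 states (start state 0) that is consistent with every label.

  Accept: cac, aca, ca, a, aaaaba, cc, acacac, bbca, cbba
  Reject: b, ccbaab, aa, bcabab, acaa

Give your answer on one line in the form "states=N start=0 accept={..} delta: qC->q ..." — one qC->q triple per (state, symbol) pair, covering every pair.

State merging on the prefix tree: take the shortest (then alphabetical) example prefix whose next move is undefined and point that move at state 0, else 1, else 2, ...; a target is out if some Accept/Reject pair would then sit in one state with the same input left (inseparable). If every existing state is out, open a new one.
a: 0a undefined. 0a->0: no, a/aa meet in 0. Open state 1: 0a->1.
b: 0b undefined. 0b->0: ok.
c: 0c undefined. 0c->0: no, cc/b meet in 0. 0c->1: no, ca/aa meet in 1 with "a" left. Open state 2: 0c->2.
aa: 1a undefined. 1a->0: ok.
ac: 1c undefined. 1c->0: no, acacac/b meet in 0. 1c->1: no, aca/b meet in 0. 1c->2: ok.
ca: 2a undefined. 2a->0: no, aca/b meet in 0. 2a->1: ok.
cb: 2b undefined. 2b->0: ok.
cc: 2c undefined. 2c->0: no, cc/b meet in 0. 2c->1: ok.
ccb: 1b undefined. 1b->0: ok.
All examples now run through 3 states with every (state, symbol) defined. Accept strings end in {1,2}, Reject strings end in {0}; accept={1,2}.

states=3 start=0 accept={1,2} delta: 0a->1 0b->0 0c->2 1a->0 1b->0 1c->2 2a->1 2b->0 2c->1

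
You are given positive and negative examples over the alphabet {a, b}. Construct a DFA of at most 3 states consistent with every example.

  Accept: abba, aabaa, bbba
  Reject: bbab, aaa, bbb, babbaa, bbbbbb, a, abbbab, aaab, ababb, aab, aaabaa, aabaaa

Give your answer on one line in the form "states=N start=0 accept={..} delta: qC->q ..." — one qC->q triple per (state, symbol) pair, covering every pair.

State merging on the prefix tree: take the shortest (then alphabetical) example prefix whose next move is undefined and point that move at state 0, else 1, else 2, ...; a target is out if some Accept/Reject pair would then sit in one state with the same input left (inseparable). If every existing state is out, open a new one.
a: 0a undefined. 0a->0: no, aabaa/aaabaa meet in 0 with "baa" left. Open state 1: 0a->1.
b: 0b undefined. 0b->0: no, bbba/a meet in 1. 0b->1: ok.
aa: 1a undefined. 1a->0: no, aabaa/aaa meet in 1. 1a->1: no, aabaa/aaabaa meet in 1 with "baa" left. Open state 2: 1a->2.
ab: 1b undefined. 1b->0: ok.
aaa: 2a undefined. 2a->0: ok.
aab: 2b undefined. 2b->0: ok.
All examples now run through 3 states with every (state, symbol) defined. Accept strings end in {2}, Reject strings end in {0,1}; accept={2}.

states=3 start=0 accept={2} delta: 0a->1 0b->1 1a->2 1b->0 2a->0 2b->0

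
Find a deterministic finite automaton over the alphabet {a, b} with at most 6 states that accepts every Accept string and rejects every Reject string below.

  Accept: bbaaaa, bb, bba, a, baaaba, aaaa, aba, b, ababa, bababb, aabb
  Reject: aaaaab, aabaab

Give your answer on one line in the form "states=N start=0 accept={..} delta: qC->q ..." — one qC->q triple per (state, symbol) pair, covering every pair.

states=3 start=0 accept={0,1} delta: 0a->1 0b->0 1a->1 1b->2 2a->0 2b->0

Fold the examples into a partial DFA from state 0: repeatedly fix the first undefined (state, symbol) met by the shortest-then-alphabetical prefix, trying targets in increasing order and rejecting any under which an Accept and a Reject string meet in one state with the same remainder; add a state when all current targets are rejected. Accepting states are where Accept strings end.
a: 0a undefined. 0a->0: no, b/aaaaab meet in 0 with "b" left. Open state 1: 0a->1.
b: 0b undefined. 0b->0: ok.
aa: 1a undefined. 1a->0: no, bbaaaa/aabaab meet in 0. 1a->1: ok.
ab: 1b undefined. 1b->0: no, bb/aaaaab meet in 0. 1b->1: no, bbaaaa/aaaaab meet in 1. Open state 2: 1b->2.
aba: 2a undefined. 2a->0: ok.
aabb: 2b undefined. 2b->0: ok.
All examples now run through 3 states with every (state, symbol) defined. Accept strings end in {0,1}, Reject strings end in {2}; accept={0,1}.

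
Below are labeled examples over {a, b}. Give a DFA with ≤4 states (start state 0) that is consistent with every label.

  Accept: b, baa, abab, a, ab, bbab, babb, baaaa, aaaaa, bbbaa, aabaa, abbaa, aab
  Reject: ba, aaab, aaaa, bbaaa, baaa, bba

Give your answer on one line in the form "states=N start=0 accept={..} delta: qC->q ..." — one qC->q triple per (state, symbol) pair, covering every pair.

states=4 start=0 accept={1,3} delta: 0a->1 0b->1 1a->2 1b->1 2a->3 2b->1 3a->0 3b->0

Fold the examples into a partial DFA from state 0: repeatedly fix the first undefined (state, symbol) met by the shortest-then-alphabetical prefix, trying targets in increasing order and rejecting any under which an Accept and a Reject string meet in one state with the same remainder; add a state when all current targets are rejected. Accepting states are where Accept strings end.
a: 0a undefined. 0a->0: no, b/aaab meet in 0 with "b" left. Open state 1: 0a->1.
b: 0b undefined. 0b->0: no, a/ba meet in 1. 0b->1: ok.
aa: 1a undefined. 1a->0: no, ab/aaab meet in 1 with "b" left. 1a->1: no, b/ba meet in 1. Open state 2: 1a->2.
ab: 1b undefined. 1b->0: no, b/bba meet in 1. 1b->1: ok.
aaa: 2a undefined. 2a->0: no, b/aaab meet in 1. 2a->1: no, b/aaab meet in 1. 2a->2: no, baa/ba meet in 2. Open state 3: 2a->3.
aab: 2b undefined. 2b->0: no, aabaa/ba meet in 2. 2b->1: ok.
aaaa: 3a undefined. 3a->0: ok.
aaab: 3b undefined. 3b->0: ok.
All examples now run through 4 states with every (state, symbol) defined. Accept strings end in {1,3}, Reject strings end in {0,2}; accept={1,3}.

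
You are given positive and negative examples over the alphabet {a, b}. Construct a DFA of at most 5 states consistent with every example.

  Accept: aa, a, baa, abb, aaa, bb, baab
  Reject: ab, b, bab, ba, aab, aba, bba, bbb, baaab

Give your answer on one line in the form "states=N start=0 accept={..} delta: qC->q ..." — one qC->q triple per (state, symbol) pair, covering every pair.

Fold the examples into a partial DFA from state 0: repeatedly fix the first undefined (state, symbol) met by the shortest-then-alphabetical prefix, trying targets in increasing order and rejecting any under which an Accept and a Reject string meet in one state with the same remainder; add a state when all current targets are rejected. Accepting states are where Accept strings end.
a: 0a undefined. 0a->0: ok.
b: 0b undefined. 0b->0: no, aa/ab meet in 0. Open state 1: 0b->1.
ba: 1a undefined. 1a->0: no, aa/ba meet in 0. 1a->1: no, baa/ab meet in 1. Open state 2: 1a->2.
bb: 1b undefined. 1b->0: no, aa/bba meet in 0. 1b->1: no, abb/ab meet in 1. 1b->2: no, baa/bba meet in 2 with "a" left. Open state 3: 1b->3.
baa: 2a undefined. 2a->0: no, baab/ab meet in 1. 2a->1: no, baa/ab meet in 1. 2a->2: no, baa/ba meet in 2. 2a->3: no, baab/bbb meet in 3 with "b" left. Open state 4: 2a->4.
bab: 2b undefined. 2b->0: no, aa/bab meet in 0. 2b->1: ok.
bba: 3a undefined. 3a->0: no, aa/bba meet in 0. 3a->1: ok.
bbb: 3b undefined. 3b->0: no, aa/bbb meet in 0. 3b->1: ok.
baaa: 4a undefined. 4a->0: ok.
baab: 4b undefined. 4b->0: ok.
All examples now run through 5 states with every (state, symbol) defined. Accept strings end in {0,3,4}, Reject strings end in {1,2}; accept={0,3,4}.

states=5 start=0 accept={0,3,4} delta: 0a->0 0b->1 1a->2 1b->3 2a->4 2b->1 3a->1 3b->1 4a->0 4b->0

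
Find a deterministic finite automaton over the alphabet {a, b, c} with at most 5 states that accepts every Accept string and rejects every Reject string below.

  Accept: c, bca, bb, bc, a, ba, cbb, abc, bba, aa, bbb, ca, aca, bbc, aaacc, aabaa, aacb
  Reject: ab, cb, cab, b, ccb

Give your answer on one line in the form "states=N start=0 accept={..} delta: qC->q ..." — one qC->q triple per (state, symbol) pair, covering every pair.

states=4 start=0 accept={0,1,3} delta: 0a->1 0b->2 0c->0 1a->1 1b->2 1c->2 2a->0 2b->3 2c->0 3a->0 3b->0 3c->0

Grow the machine one transition at a time. Run the examples from 0; the earliest place one falls off (shortest prefix, ties alphabetical) gets sent to the lowest-numbered state that keeps every Accept/Reject pair distinguishable — a pair clashes when both reach the same state with identical unread suffix — and to a fresh state only if none does.
a: 0a undefined. 0a->0: no, aacb/cb meet in 0 with "cb" left. Open state 1: 0a->1.
b: 0b undefined. 0b->0: no, bb/b meet in 0. 0b->1: no, bb/ab meet in 1 with "b" left. Open state 2: 0b->2.
c: 0c undefined. 0c->0: ok.
aa: 1a undefined. 1a->0: no, aacb/cb meet in 2. 1a->1: ok.
ab: 1b undefined. 1b->0: no, c/ab meet in 0. 1b->1: no, a/ab meet in 1. 1b->2: ok.
ac: 1c undefined. 1c->0: no, aacb/ab meet in 2. 1c->1: no, aacb/ab meet in 2. 1c->2: ok.
ba: 2a undefined. 2a->0: ok.
bb: 2b undefined. 2b->0: no, bbb/ab meet in 2. 2b->1: no, bbb/ab meet in 2. 2b->2: no, bb/ab meet in 2. Open state 3: 2b->3.
bc: 2c undefined. 2c->0: ok.
bba: 3a undefined. 3a->0: ok.
bbb: 3b undefined. 3b->0: ok.
bbc: 3c undefined. 3c->0: ok.
All examples now run through 4 states with every (state, symbol) defined. Accept strings end in {0,1,3}, Reject strings end in {2}; accept={0,1,3}.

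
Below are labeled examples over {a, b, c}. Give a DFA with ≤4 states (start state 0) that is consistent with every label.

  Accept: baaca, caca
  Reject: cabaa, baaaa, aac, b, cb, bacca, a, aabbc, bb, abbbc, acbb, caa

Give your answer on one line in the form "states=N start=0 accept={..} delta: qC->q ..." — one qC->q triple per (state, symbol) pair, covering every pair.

Grow the machine one transition at a time. Run the examples from 0; the earliest place one falls off (shortest prefix, ties alphabetical) gets sent to the lowest-numbered state that keeps every Accept/Reject pair distinguishable — a pair clashes when both reach the same state with identical unread suffix — and to a fresh state only if none does.
a: 0a undefined. 0a->0: ok.
b: 0b undefined. 0b->0: ok.
c: 0c undefined. 0c->0: no, baaca/cabaa meet in 0. Open state 1: 0c->1.
ca: 1a undefined. 1a->0: no, baaca/cabaa meet in 0. 1a->1: no, baaca/aac meet in 1. Open state 2: 1a->2.
cb: 1b undefined. 1b->0: ok.
caa: 2a undefined. 2a->0: ok.
cab: 2b undefined. 2b->0: ok.
cac: 2c undefined. 2c->0: no, caca/cabaa meet in 0. 2c->1: ok.
bacc: 1c undefined. 1c->0: ok.
All examples now run through 3 states with every (state, symbol) defined. Accept strings end in {2}, Reject strings end in {0,1}; accept={2}.

states=3 start=0 accept={2} delta: 0a->0 0b->0 0c->1 1a->2 1b->0 1c->0 2a->0 2b->0 2c->1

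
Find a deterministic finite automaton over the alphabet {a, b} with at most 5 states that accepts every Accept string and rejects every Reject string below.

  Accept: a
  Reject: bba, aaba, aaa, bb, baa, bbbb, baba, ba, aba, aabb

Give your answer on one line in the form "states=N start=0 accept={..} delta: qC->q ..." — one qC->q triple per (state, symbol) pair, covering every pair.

states=3 start=0 accept={1} delta: 0a->1 0b->1 1a->2 1b->2 2a->0 2b->1

State merging on the prefix tree: take the shortest (then alphabetical) example prefix whose next move is undefined and point that move at state 0, else 1, else 2, ...; a target is out if some Accept/Reject pair would then sit in one state with the same input left (inseparable). If every existing state is out, open a new one.
a: 0a undefined. 0a->0: no, a/aaa meet in 0. Open state 1: 0a->1.
b: 0b undefined. 0b->0: no, a/bba meet in 1. 0b->1: ok.
aa: 1a undefined. 1a->0: no, a/aaa meet in 1. 1a->1: no, a/aaa meet in 1. Open state 2: 1a->2.
ab: 1b undefined. 1b->0: no, a/bba meet in 1. 1b->1: no, a/bb meet in 1. 1b->2: ok.
aaa: 2a undefined. 2a->0: ok.
aab: 2b undefined. 2b->0: no, a/aaba meet in 1. 2b->1: ok.
All examples now run through 3 states with every (state, symbol) defined. Accept strings end in {1}, Reject strings end in {0,2}; accept={1}.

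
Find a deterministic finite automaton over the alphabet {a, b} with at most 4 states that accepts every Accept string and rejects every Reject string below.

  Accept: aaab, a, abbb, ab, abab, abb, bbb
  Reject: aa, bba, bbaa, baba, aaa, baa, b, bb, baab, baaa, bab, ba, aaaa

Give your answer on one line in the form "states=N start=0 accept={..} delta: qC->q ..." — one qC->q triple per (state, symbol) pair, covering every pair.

states=4 start=0 accept={0,1} delta: 0a->1 0b->2 1a->3 1b->1 2a->2 2b->3 3a->3 3b->0

State merging on the prefix tree: take the shortest (then alphabetical) example prefix whose next move is undefined and point that move at state 0, else 1, else 2, ...; a target is out if some Accept/Reject pair would then sit in one state with the same input left (inseparable). If every existing state is out, open a new one.
a: 0a undefined. 0a->0: no, aaab/b meet in 0 with "b" left. Open state 1: 0a->1.
b: 0b undefined. 0b->0: no, a/bba meet in 1. 0b->1: no, aaab/baab meet in 1 with "aab" left. Open state 2: 0b->2.
aa: 1a undefined. 1a->0: no, a/aaa meet in 1. 1a->1: no, a/aa meet in 1. 1a->2: no, aaab/bab meet in 2 with "ab" left. Open state 3: 1a->3.
ab: 1b undefined. 1b->0: no, abbb/bb meet in 2 with "b" left. 1b->1: ok.
ba: 2a undefined. 2a->0: no, a/baa meet in 1. 2a->1: no, a/bab meet in 1. 2a->2: ok.
bb: 2b undefined. 2b->0: no, a/bba meet in 1. 2b->1: no, a/bb meet in 1. 2b->2: no, bbb/bba meet in 2. 2b->3: ok.
aaa: 3a undefined. 3a->0: no, aaab/baa meet in 2. 3a->1: no, aaab/bba meet in 1. 3a->2: no, aaab/aa meet in 3. 3a->3: ok.
bbb: 3b undefined. 3b->0: ok.
All examples now run through 4 states with every (state, symbol) defined. Accept strings end in {0,1}, Reject strings end in {2,3}; accept={0,1}.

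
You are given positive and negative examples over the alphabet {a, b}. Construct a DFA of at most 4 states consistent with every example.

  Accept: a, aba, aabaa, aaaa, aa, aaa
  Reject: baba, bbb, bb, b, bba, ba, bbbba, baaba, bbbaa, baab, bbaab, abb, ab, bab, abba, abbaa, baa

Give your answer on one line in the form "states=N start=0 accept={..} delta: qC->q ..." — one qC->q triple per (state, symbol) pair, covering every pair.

Grow the machine one transition at a time. Run the examples from 0; the earliest place one falls off (shortest prefix, ties alphabetical) gets sent to the lowest-numbered state that keeps every Accept/Reject pair distinguishable — a pair clashes when both reach the same state with identical unread suffix — and to a fresh state only if none does.
a: 0a undefined. 0a->0: no, aba/ba meet in 0 with "ba" left. Open state 1: 0a->1.
b: 0b undefined. 0b->0: no, a/bba meet in 1. 0b->1: no, a/b meet in 1. Open state 2: 0b->2.
aa: 1a undefined. 1a->0: no, aabaa/baa meet in 2 with "aa" left. 1a->1: ok.
ab: 1b undefined. 1b->0: ok.
ba: 2a undefined. 2a->0: no, a/baaba meet in 1. 2a->1: no, a/baba meet in 1. 2a->2: ok.
bb: 2b undefined. 2b->0: no, a/baba meet in 1. 2b->1: no, a/baba meet in 1. 2b->2: ok.
All examples now run through 3 states with every (state, symbol) defined. Accept strings end in {1}, Reject strings end in {0,2}; accept={1}.

states=3 start=0 accept={1} delta: 0a->1 0b->2 1a->1 1b->0 2a->2 2b->2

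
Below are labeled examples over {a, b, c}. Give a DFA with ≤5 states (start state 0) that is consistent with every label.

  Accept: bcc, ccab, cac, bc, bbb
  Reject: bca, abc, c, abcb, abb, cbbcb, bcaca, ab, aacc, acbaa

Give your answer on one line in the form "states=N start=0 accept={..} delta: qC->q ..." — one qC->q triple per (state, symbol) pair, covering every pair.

states=5 start=0 accept={3,4} delta: 0a->1 0b->2 0c->1 1a->1 1b->0 1c->3 2a->0 2b->3 2c->4 3a->2 3b->3 3c->0 4a->0 4b->0 4c->3

Fold the examples into a partial DFA from state 0: repeatedly fix the first undefined (state, symbol) met by the shortest-then-alphabetical prefix, trying targets in increasing order and rejecting any under which an Accept and a Reject string meet in one state with the same remainder; add a state when all current targets are rejected. Accepting states are where Accept strings end.
a: 0a undefined. 0a->0: no, bc/abc meet in 0 with "bc" left. Open state 1: 0a->1.
b: 0b undefined. 0b->0: no, bc/c meet in 0 with "c" left. 0b->1: no, bbb/abb meet in 1 with "bb" left. Open state 2: 0b->2.
c: 0c undefined. 0c->0: no, ccab/ab meet in 1 with "b" left. 0c->1: ok.
aa: 1a undefined. 1a->0: no, cac/c meet in 1. 1a->1: ok.
ab: 1b undefined. 1b->0: ok.
ac: 1c undefined. 1c->0: no, ccab/abcb meet in 0. 1c->1: no, ccab/abcb meet in 0. 1c->2: no, cac/abb meet in 2. Open state 3: 1c->3.
bb: 2b undefined. 2b->0: no, bbb/abb meet in 2. 2b->1: no, bbb/abcb meet in 0. 2b->2: no, bbb/abb meet in 2. 2b->3: ok.
bc: 2c undefined. 2c->0: no, bcc/bca meet in 1. 2c->1: no, bc/bca meet in 1. 2c->2: no, bcc/abb meet in 2. 2c->3: no, bcc/aacc meet in 3 with "c" left. Open state 4: 2c->4.
acb: 3b undefined. 3b->0: no, bbb/abcb meet in 0. 3b->1: no, bbb/abc meet in 1. 3b->2: no, bbb/abb meet in 2. 3b->3: ok.
bca: 4a undefined. 4a->0: ok.
bcc: 4c undefined. 4c->0: no, bcc/bca meet in 0. 4c->1: no, bcc/abc meet in 1. 4c->2: no, bcc/abb meet in 2. 4c->3: ok.
cca: 3a undefined. 3a->0: no, ccab/abb meet in 2. 3a->1: no, ccab/bca meet in 0. 3a->2: ok.
aacc: 3c undefined. 3c->0: ok.
acbaa: 2a undefined. 2a->0: ok.
cbbcb: 4b undefined. 4b->0: ok.
All examples now run through 5 states with every (state, symbol) defined. Accept strings end in {3,4}, Reject strings end in {0,1,2}; accept={3,4}.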